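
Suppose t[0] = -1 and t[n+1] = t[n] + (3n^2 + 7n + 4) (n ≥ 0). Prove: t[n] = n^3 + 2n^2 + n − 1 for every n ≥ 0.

Base case: t[0] = -1, and 0^3 + 2·0^2 + 0 − 1 = -1.
Assume t[k] = k^3 + 2k^2 + k − 1.
Then t[k+1] = t[k] + (3k^2 + 7k + 4) = (k^3 + 2k^2 + k − 1) + (3k^2 + 7k + 4) = k^3 + 5k^2 + 8k + 3,
and (k+1)^3 + 2·(k+1)^2 + (k+1) − 1 = k^3 + 5k^2 + 8k + 3.
This completes the inductive step, so t[n] = n^3 + 2n^2 + n − 1 for all n ≥ 0.

t[n] = n^3 + 2n^2 + n − 1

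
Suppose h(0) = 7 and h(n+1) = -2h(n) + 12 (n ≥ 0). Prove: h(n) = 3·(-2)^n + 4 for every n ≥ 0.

Base case: h(0) = 7, and 3·(-2)^0 + 4 = 3 + 4 = 7.
Assume h(j) = 3·(-2)^j + 4 for some j ≥ 0.
Then h(j+1) = -2h(j) + 12 = -2·(3·(-2)^j + 4) + 12 = -6·(-2)^j − 8 + 12 = 3·(-2)^{j+1} + 4.
Hence h(n) = 3·(-2)^n + 4 for every n ≥ 0, by induction.

h(n) = 3·(-2)^n + 4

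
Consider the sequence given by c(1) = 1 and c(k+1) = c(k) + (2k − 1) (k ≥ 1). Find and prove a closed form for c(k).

Claim: c(k) = k^2 − 2k + 2.

Base case: c(1) = 1, and 1^2 − 2·1 + 2 = 1.
Assume c(r) = r^2 − 2r + 2.
Then c(r+1) = c(r) + (2r − 1) = (r^2 − 2r + 2) + (2r − 1) = r^2 + 1,
and (r+1)^2 − 2·(r+1) + 2 = r^2 + 1.
Hence c(k) = k^2 − 2k + 2 for every k ≥ 1, by induction.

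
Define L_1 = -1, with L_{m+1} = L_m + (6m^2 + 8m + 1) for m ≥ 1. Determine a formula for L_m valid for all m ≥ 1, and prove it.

Claim: L_m = 2m^3 + m^2 − 2m − 2.

Base case: L_1 = -1, and 2·1^3 + 1^2 − 2·1 − 2 = -1.
Assume L_r = 2r^3 + r^2 − 2r − 2.
Then L_{r+1} = L_r + (6r^2 + 8r + 1) = (2r^3 + r^2 − 2r − 2) + (6r^2 + 8r + 1) = 2r^3 + 7r^2 + 6r − 1,
and 2·(r+1)^3 + (r+1)^2 − 2·(r+1) − 2 = 2r^3 + 7r^2 + 6r − 1.
Hence L_m = 2m^3 + m^2 − 2m − 2 for every m ≥ 1, by induction.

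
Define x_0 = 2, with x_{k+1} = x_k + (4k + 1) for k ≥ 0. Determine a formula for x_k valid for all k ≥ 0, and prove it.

Claim: x_k = 2k^2 − k + 2.

Base case: x_0 = 2, and 2·0^2 − 0 + 2 = 2.
Assume x_j = 2j^2 − j + 2.
Then x_{j+1} = x_j + (4j + 1) = (2j^2 − j + 2) + (4j + 1) = 2j^2 + 3j + 3,
and 2·(j+1)^2 − (j+1) + 2 = 2j^2 + 3j + 3.
Hence x_k = 2k^2 − k + 2 for every k ≥ 0, by induction.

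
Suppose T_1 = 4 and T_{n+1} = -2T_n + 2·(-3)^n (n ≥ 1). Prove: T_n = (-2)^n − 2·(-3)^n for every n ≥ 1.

Base case: T_1 = 4, and (-2)^1 − 2·(-3)^1 = -2 + 6 = 4.
Assume T_k = (-2)^k − 2·(-3)^k for some k ≥ 1.
Then T_{k+1} = -2T_k + 2·(-3)^k = -2·((-2)^k − 2·(-3)^k) + 2·(-3)^k = (-2)^{k+1} + 4·(-3)^k + 2·(-3)^k = (-2)^{k+1} + 6·(-3)^k = (-2)^{k+1} − 2·(-3)^{k+1}.
By induction, T_n = (-2)^n − 2·(-3)^n for all n ≥ 1.

T_n = (-2)^n − 2·(-3)^n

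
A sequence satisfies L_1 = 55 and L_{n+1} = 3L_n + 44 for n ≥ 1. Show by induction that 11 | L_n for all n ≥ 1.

Base case: L_1 = 55 = 11·5, so 11 | L_1.
Assume 11 | L_r, so L_r = 11t for some integer t.
Then L_{r+1} = 3L_r + 44 = 3·(11t) + 44 = 11(3t + 4), so 11 | L_{r+1}.
Hence 11 | L_n for every n ≥ 1, by induction.

11 | L_n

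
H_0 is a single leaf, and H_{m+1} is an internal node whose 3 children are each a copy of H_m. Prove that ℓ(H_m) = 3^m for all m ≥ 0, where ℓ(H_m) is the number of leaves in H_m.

Base case: ℓ(H_0) = 1, and 3^0 = 1.
Assume ℓ(H_k) = 3^k.
Then ℓ(H_{k+1}) = 3·ℓ(H_k) = 3·3^k = 3^{k+1}.
Hence ℓ(H_m) = 3^m for every m ≥ 0, by induction.

ℓ(H_m) = 3^m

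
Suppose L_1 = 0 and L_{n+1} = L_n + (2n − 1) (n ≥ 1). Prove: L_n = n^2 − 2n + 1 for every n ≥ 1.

Base case: L_1 = 0, and 1^2 − 2·1 + 1 = 0.
Assume L_m = m^2 − 2m + 1.
Then L_{m+1} = L_m + (2m − 1) = (m^2 − 2m + 1) + (2m − 1) = m^2,
and (m+1)^2 − 2·(m+1) + 1 = m^2.
By induction, L_n = n^2 − 2n + 1 for all n ≥ 1.

L_n = n^2 − 2n + 1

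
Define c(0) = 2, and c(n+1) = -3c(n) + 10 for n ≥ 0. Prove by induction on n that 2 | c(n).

Base case: c(0) = 2 = 2·1, so 2 | c(0).
Assume 2 | c(m), so c(m) = 2t for some integer t.
Then c(m+1) = -3c(m) + 10 = -3·(2t) + 10 = 2(-3t + 5), so 2 | c(m+1).
Hence 2 | c(n) for every n ≥ 0, by induction.

2 | c(n)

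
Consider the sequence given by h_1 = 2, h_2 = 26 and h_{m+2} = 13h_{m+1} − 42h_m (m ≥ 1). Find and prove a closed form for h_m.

Claim: h_m = 2·7^m − 2·6^m.

Base cases: h_1 = 2 and 2·7^1 − 2·6^1 = 2; h_2 = 26 and 2·7^2 − 2·6^2 = 26.
Assume h_j = 2·7^j − 2·6^j for all 1 ≤ j ≤ r, where r ≥ 2.
Then h_{r+1} = 13h_r − 42h_{r−1} = 13·(2·7^r − 2·6^r) − 42·(2·7^{r−1} − 2·6^{r−1}) = 2·(13·7 − 42)7^{r−1} − 2·(13·6 − 42)6^{r−1} = 98·7^{r−1} − 72·6^{r−1} = 2·7^{r+1} − 2·6^{r+1}.
So the formula holds for r+1, and by strong induction h_m = 2·7^m − 2·6^m for all m ≥ 1.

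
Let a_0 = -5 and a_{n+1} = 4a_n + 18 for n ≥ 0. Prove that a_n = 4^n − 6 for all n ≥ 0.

Base case: a_0 = -5, and 4^0 − 6 = 1 − 6 = -5.
Assume a_k = 4^k − 6 for some k ≥ 0.
Then a_{k+1} = 4a_k + 18 = 4·(4^k − 6) + 18 = 4^{k+1} − 24 + 18 = 4^{k+1} − 6.
By induction, a_n = 4^n − 6 for all n ≥ 0.

a_n = 4^n − 6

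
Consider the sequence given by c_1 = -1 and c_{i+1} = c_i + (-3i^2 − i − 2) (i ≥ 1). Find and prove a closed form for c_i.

Claim: c_i = -i^3 + i^2 − 2i + 1.

Base case: c_1 = -1, and -1^3 + 1^2 − 2·1 + 1 = -1.
Assume c_m = -m^3 + m^2 − 2m + 1.
Then c_{m+1} = c_m + (-3m^2 − m − 2) = (-m^3 + m^2 − 2m + 1) + (-3m^2 − m − 2) = -m^3 − 2m^2 − 3m − 1,
and -(m+1)^3 + (m+1)^2 − 2·(m+1) + 1 = -m^3 − 2m^2 − 3m − 1.
Hence c_i = -i^3 + i^2 − 2i + 1 for every i ≥ 1, by induction.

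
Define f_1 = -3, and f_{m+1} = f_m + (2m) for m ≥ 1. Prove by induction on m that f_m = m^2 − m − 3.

Base case: f_1 = -3, and 1^2 − 1 − 3 = -3.
Assume f_j = j^2 − j − 3.
Then f_{j+1} = f_j + (2j) = (j^2 − j − 3) + (2j) = j^2 + j − 3,
and (j+1)^2 − (j+1) − 3 = j^2 + j − 3.
Hence f_m = m^2 − m − 3 for every m ≥ 1, by induction.

f_m = m^2 − m − 3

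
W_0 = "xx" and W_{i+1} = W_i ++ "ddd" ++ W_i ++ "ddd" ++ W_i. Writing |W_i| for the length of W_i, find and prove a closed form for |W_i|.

Claim: |W_i| = 5·3^i − 3.

Base case: |W_0| = 2, and 5·3^0 − 3 = 2.
Assume |W_r| = 5·3^r − 3.
Then |W_{r+1}| = 3|W_r| + 6 = 3(5·3^r − 3) + 6 = 5·3^{r+1} − 9 + 6 = 5·3^{r+1} − 3.
Hence |W_i| = 5·3^i − 3 for every i ≥ 0, by induction.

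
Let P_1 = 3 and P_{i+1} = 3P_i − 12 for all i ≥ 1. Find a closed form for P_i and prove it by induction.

Claim: P_i = -3^i + 6.

Base case: P_1 = 3, and -3^1 + 6 = -3 + 6 = 3.
Assume P_j = -3^j + 6 for some j ≥ 1.
Then P_{j+1} = 3P_j − 12 = 3·(-3^j + 6) − 12 = -3^{j+1} + 18 − 12 = -3^{j+1} + 6.
So the formula holds for j+1, and by induction P_i = -3^i + 6 for all i ≥ 1.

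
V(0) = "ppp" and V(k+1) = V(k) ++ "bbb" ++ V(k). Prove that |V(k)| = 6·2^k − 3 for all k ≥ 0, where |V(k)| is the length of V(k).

Base case: |V(0)| = 3, and 6·2^0 − 3 = 3.
Assume |V(m)| = 6·2^m − 3.
Then |V(m+1)| = |V(m)| + 3 + |V(m)| = 2|V(m)| + 3 = 2(6·2^m − 3) + 3 = 6·2^{m+1} − 6 + 3 = 6·2^{m+1} − 3.
Hence |V(k)| = 6·2^k − 3 for every k ≥ 0, by induction.

|V(k)| = 6·2^k − 3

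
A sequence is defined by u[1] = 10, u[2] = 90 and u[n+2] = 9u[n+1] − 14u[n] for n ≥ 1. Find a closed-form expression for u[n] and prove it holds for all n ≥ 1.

Claim: u[n] = 2·7^n − 2·2^n.

Base cases: u[1] = 10 and 2·7^1 − 2·2^1 = 10; u[2] = 90 and 2·7^2 − 2·2^2 = 90.
Assume u[j] = 2·7^j − 2·2^j for all 1 ≤ j ≤ m, where m ≥ 2.
Then u[m+1] = 9u[m] − 14u[m−1] = 9·(2·7^m − 2·2^m) − 14·(2·7^{m−1} − 2·2^{m−1}) = 2·(9·7 − 14)7^{m−1} − 2·(9·2 − 14)2^{m−1} = 98·7^{m−1} − 8·2^{m−1} = 2·7^{m+1} − 2·2^{m+1}.
So the formula holds for m+1, and by strong induction u[n] = 2·7^n − 2·2^n for all n ≥ 1.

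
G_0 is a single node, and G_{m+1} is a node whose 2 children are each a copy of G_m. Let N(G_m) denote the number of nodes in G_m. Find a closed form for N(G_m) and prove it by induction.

Claim: N(G_m) = 2^{m+1} − 1.

Base case: N(G_0) = 1, and 2^{0+1} − 1 = 1.
Assume N(G_j) = 2^{j+1} − 1.
Then N(G_{j+1}) = 1 + 2N(G_j) = 1 + 2(2^{j+1} − 1) = 2^{j+2} − 2 + 1 = 2^{j+2} − 1.
Hence N(G_m) = 2^{m+1} − 1 for every m ≥ 0, by induction.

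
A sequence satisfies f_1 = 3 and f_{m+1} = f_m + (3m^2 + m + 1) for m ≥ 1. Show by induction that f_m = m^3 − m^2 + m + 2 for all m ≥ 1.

Base case: f_1 = 3, and 1^3 − 1^2 + 1 + 2 = 3.
Assume f_j = j^3 − j^2 + j + 2.
Then f_{j+1} = f_j + (3j^2 + j + 1) = (j^3 − j^2 + j + 2) + (3j^2 + j + 1) = j^3 + 2j^2 + 2j + 3,
and (j+1)^3 − (j+1)^2 + (j+1) + 2 = j^3 + 2j^2 + 2j + 3.
Hence f_m = m^3 − m^2 + m + 2 for every m ≥ 1, by induction.

f_m = m^3 − m^2 + m + 2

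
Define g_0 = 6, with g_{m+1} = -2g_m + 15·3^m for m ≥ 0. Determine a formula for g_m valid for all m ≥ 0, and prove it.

Claim: g_m = 3·(-2)^m + 3·3^m.

Base case: g_0 = 6, and 3·(-2)^0 + 3·3^0 = 3 + 3 = 6.
Assume g_r = 3·(-2)^r + 3·3^r for some r ≥ 0.
Then g_{r+1} = -2g_r + 15·3^r = -2·(3·(-2)^r + 3·3^r) + 15·3^r = 3·(-2)^{r+1} − 6·3^r + 15·3^r = 3·(-2)^{r+1} + 9·3^r = 3·(-2)^{r+1} + 3·3^{r+1}.
By induction, g_m = 3·(-2)^m + 3·3^m for all m ≥ 0.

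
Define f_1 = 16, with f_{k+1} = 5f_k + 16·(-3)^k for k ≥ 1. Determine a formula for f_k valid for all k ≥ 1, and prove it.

Claim: f_k = 2·5^k − 2·(-3)^k.

Base case: f_1 = 16, and 2·5^1 − 2·(-3)^1 = 10 + 6 = 16.
Assume f_j = 2·5^j − 2·(-3)^j for some j ≥ 1.
Then f_{j+1} = 5f_j + 16·(-3)^j = 5·(2·5^j − 2·(-3)^j) + 16·(-3)^j = 2·5^{j+1} − 10·(-3)^j + 16·(-3)^j = 2·5^{j+1} + 6·(-3)^j = 2·5^{j+1} − 2·(-3)^{j+1}.
This completes the inductive step, so f_k = 2·5^k − 2·(-3)^k for all k ≥ 1.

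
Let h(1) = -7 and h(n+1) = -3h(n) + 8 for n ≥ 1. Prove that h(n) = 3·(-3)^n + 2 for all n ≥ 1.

Base case: h(1) = -7, and 3·(-3)^1 + 2 = -9 + 2 = -7.
Assume h(k) = 3·(-3)^k + 2 for some k ≥ 1.
Then h(k+1) = -3h(k) + 8 = -3·(3·(-3)^k + 2) + 8 = -9·(-3)^k − 6 + 8 = 3·(-3)^{k+1} + 2.
This completes the inductive step, so h(n) = 3·(-3)^n + 2 for all n ≥ 1.

h(n) = 3·(-3)^n + 2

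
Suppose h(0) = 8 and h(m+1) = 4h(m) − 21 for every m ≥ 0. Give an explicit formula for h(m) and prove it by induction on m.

Claim: h(m) = 4^m + 7.

Base case: h(0) = 8, and 4^0 + 7 = 1 + 7 = 8.
Assume h(k) = 4^k + 7 for some k ≥ 0.
Then h(k+1) = 4h(k) − 21 = 4·(4^k + 7) − 21 = 4^{k+1} + 28 − 21 = 4^{k+1} + 7.
So the formula holds for k+1, and by induction h(m) = 4^m + 7 for all m ≥ 0.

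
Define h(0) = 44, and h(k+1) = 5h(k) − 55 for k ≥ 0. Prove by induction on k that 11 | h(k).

Base case: h(0) = 44 = 11·4, so 11 | h(0).
Assume 11 | h(j), so h(j) = 11t for some integer t.
Then h(j+1) = 5h(j) − 55 = 5·(11t) − 55 = 11(5t − 5), so 11 | h(j+1).
Hence 11 | h(k) for every k ≥ 0, by induction.

11 | h(k)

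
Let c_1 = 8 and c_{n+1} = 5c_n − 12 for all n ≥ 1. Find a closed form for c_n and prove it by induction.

Claim: c_n = 5^n + 3.

Base case: c_1 = 8, and 5^1 + 3 = 5 + 3 = 8.
Assume c_m = 5^m + 3 for some m ≥ 1.
Then c_{m+1} = 5c_m − 12 = 5·(5^m + 3) − 12 = 5^{m+1} + 15 − 12 = 5^{m+1} + 3.
This completes the inductive step, so c_n = 5^n + 3 for all n ≥ 1.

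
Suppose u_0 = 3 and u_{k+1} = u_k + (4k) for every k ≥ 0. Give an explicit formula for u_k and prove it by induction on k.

Claim: u_k = 2k^2 − 2k + 3.

Base case: u_0 = 3, and 2·0^2 − 2·0 + 3 = 3.
Assume u_j = 2j^2 − 2j + 3.
Then u_{j+1} = u_j + (4j) = (2j^2 − 2j + 3) + (4j) = 2j^2 + 2j + 3,
and 2·(j+1)^2 − 2·(j+1) + 3 = 2j^2 + 2j + 3.
This completes the inductive step, so u_k = 2k^2 − 2k + 3 for all k ≥ 0.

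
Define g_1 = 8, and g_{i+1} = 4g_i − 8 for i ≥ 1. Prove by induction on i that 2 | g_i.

Base case: g_1 = 8 = 2·4, so 2 | g_1.
Assume 2 | g_m, so g_m = 2t for some integer t.
Then g_{m+1} = 4g_m − 8 = 4·(2t) − 8 = 2(4t − 4), so 2 | g_{m+1}.
So the property holds for m+1, and by induction 2 | g_i for all i ≥ 1.

2 | g_i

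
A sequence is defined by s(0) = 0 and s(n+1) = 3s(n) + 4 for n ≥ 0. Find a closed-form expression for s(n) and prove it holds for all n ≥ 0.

Claim: s(n) = 2·3^n − 2.

Base case: s(0) = 0, and 2·3^0 − 2 = 2 − 2 = 0.
Assume s(m) = 2·3^m − 2 for some m ≥ 0.
Then s(m+1) = 3s(m) + 4 = 3·(2·3^m − 2) + 4 = 6·3^m − 6 + 4 = 2·3^{m+1} − 2.
By induction, s(n) = 2·3^n − 2 for all n ≥ 0.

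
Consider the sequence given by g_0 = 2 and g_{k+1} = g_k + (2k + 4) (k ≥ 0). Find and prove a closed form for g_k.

Claim: g_k = k^2 + 3k + 2.

Base case: g_0 = 2, and 0^2 + 3·0 + 2 = 2.
Assume g_r = r^2 + 3r + 2.
Then g_{r+1} = g_r + (2r + 4) = (r^2 + 3r + 2) + (2r + 4) = r^2 + 5r + 6,
and (r+1)^2 + 3·(r+1) + 2 = r^2 + 5r + 6.
Hence g_k = k^2 + 3k + 2 for every k ≥ 0, by induction.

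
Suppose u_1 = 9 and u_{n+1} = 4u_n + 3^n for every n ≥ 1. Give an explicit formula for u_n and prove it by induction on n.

Claim: u_n = 3·4^n − 3^n.

Base case: u_1 = 9, and 3·4^1 − 3^1 = 12 − 3 = 9.
Assume u_k = 3·4^k − 3^k for some k ≥ 1.
Then u_{k+1} = 4u_k + 3^k = 4·(3·4^k − 3^k) + 3^k = 3·4^{k+1} − 4·3^k + 3^k = 3·4^{k+1} − 3·3^k = 3·4^{k+1} − 3^{k+1}.
So the formula holds for k+1, and by induction u_n = 3·4^n − 3^n for all n ≥ 1.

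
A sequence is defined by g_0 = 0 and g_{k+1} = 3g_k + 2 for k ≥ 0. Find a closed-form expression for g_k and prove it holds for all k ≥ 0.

Claim: g_k = 3^k − 1.

Base case: g_0 = 0, and 3^0 − 1 = 1 − 1 = 0.
Assume g_j = 3^j − 1 for some j ≥ 0.
Then g_{j+1} = 3g_j + 2 = 3·(3^j − 1) + 2 = 3^{j+1} − 3 + 2 = 3^{j+1} − 1.
By induction, g_k = 3^k − 1 for all k ≥ 0.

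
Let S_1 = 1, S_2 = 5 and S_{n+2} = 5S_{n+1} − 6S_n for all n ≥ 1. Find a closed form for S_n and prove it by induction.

Claim: S_n = 3^n − 2^n.

Base cases: S_1 = 1 and 3^1 − 2^1 = 1; S_2 = 5 and 3^2 − 2^2 = 5.
Assume S_j = 3^j − 2^j for all 1 ≤ j ≤ k, where k ≥ 2.
Then S_{k+1} = 5S_k − 6S_{k−1} = 5·(3^k − 2^k) − 6·(3^{k−1} − 2^{k−1}) = (5·3 − 6)3^{k−1} − (5·2 − 6)2^{k−1} = 9·3^{k−1} − 4·2^{k−1} = 3^{k+1} − 2^{k+1}.
So the formula holds for k+1, and by strong induction S_n = 3^n − 2^n for all n ≥ 1.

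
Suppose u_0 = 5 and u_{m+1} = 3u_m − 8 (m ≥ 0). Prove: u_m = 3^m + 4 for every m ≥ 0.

Base case: u_0 = 5, and 3^0 + 4 = 1 + 4 = 5.
Assume u_j = 3^j + 4 for some j ≥ 0.
Then u_{j+1} = 3u_j − 8 = 3·(3^j + 4) − 8 = 3^{j+1} + 12 − 8 = 3^{j+1} + 4.
This completes the inductive step, so u_m = 3^m + 4 for all m ≥ 0.

u_m = 3^m + 4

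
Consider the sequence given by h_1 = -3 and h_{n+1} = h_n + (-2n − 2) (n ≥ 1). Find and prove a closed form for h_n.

Claim: h_n = -n^2 − n − 1.

Base case: h_1 = -3, and -1^2 − 1 − 1 = -3.
Assume h_m = -m^2 − m − 1.
Then h_{m+1} = h_m + (-2m − 2) = (-m^2 − m − 1) + (-2m − 2) = -m^2 − 3m − 3,
and -(m+1)^2 − (m+1) − 1 = -m^2 − 3m − 3.
Hence h_n = -n^2 − n − 1 for every n ≥ 1, by induction.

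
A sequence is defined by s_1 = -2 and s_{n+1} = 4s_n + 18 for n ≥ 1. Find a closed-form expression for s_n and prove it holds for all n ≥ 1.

Claim: s_n = 4^n − 6.

Base case: s_1 = -2, and 4^1 − 6 = 4 − 6 = -2.
Assume s_k = 4^k − 6 for some k ≥ 1.
Then s_{k+1} = 4s_k + 18 = 4·(4^k − 6) + 18 = 4^{k+1} − 24 + 18 = 4^{k+1} − 6.
So the formula holds for k+1, and by induction s_n = 4^n − 6 for all n ≥ 1.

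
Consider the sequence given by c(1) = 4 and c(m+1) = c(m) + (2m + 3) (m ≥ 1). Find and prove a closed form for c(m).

Claim: c(m) = m^2 + 2m + 1.

Base case: c(1) = 4, and 1^2 + 2·1 + 1 = 4.
Assume c(k) = k^2 + 2k + 1.
Then c(k+1) = c(k) + (2k + 3) = (k^2 + 2k + 1) + (2k + 3) = k^2 + 4k + 4,
and (k+1)^2 + 2·(k+1) + 1 = k^2 + 4k + 4.
By induction, c(m) = m^2 + 2m + 1 for all m ≥ 1.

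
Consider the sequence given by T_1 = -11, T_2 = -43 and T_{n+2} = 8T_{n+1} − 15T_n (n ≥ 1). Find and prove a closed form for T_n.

Claim: T_n = -5^n − 2·3^n.

Base cases: T_1 = -11 and -5^1 − 2·3^1 = -11; T_2 = -43 and -5^2 − 2·3^2 = -43.
Assume T_j = -5^j − 2·3^j for all 1 ≤ j ≤ k, where k ≥ 2.
Then T_{k+1} = 8T_k − 15T_{k−1} = 8·(-5^k − 2·3^k) − 15·(-5^{k−1} − 2·3^{k−1}) = -(8·5 − 15)5^{k−1} − 2·(8·3 − 15)3^{k−1} = -25·5^{k−1} − 18·3^{k−1} = -5^{k+1} − 2·3^{k+1}.
Hence T_n = -5^n − 2·3^n for every n ≥ 1, by strong induction.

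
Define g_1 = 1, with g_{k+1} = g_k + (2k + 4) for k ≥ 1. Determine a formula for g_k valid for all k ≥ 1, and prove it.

Claim: g_k = k^2 + 3k − 3.

Base case: g_1 = 1, and 1^2 + 3·1 − 3 = 1.
Assume g_m = m^2 + 3m − 3.
Then g_{m+1} = g_m + (2m + 4) = (m^2 + 3m − 3) + (2m + 4) = m^2 + 5m + 1,
and (m+1)^2 + 3·(m+1) − 3 = m^2 + 5m + 1.
By induction, g_k = k^2 + 3k − 3 for all k ≥ 1.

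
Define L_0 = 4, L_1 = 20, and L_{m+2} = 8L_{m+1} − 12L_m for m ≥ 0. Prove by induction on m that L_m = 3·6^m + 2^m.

Base cases: L_0 = 4 and 3·6^0 + 2^0 = 4; L_1 = 20 and 3·6^1 + 2^1 = 20.
Assume L_i = 3·6^i + 2^i for all 0 ≤ i ≤ j, where j ≥ 1.
Then L_{j+1} = 8L_j − 12L_{j−1} = 8·(3·6^j + 2^j) − 12·(3·6^{j−1} + 2^{j−1}) = 3·(8·6 − 12)6^{j−1} + (8·2 − 12)2^{j−1} = 108·6^{j−1} + 4·2^{j−1} = 3·6^{j+1} + 2^{j+1}.
By strong induction, L_m = 3·6^m + 2^m for all m ≥ 0.

L_m = 3·6^m + 2^m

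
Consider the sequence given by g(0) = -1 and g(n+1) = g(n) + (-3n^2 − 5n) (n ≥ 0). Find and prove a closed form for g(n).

Claim: g(n) = -n^3 − n^2 + 2n − 1.

Base case: g(0) = -1, and -0^3 − 0^2 + 2·0 − 1 = -1.
Assume g(r) = -r^3 − r^2 + 2r − 1.
Then g(r+1) = g(r) + (-3r^2 − 5r) = (-r^3 − r^2 + 2r − 1) + (-3r^2 − 5r) = -r^3 − 4r^2 − 3r − 1,
and -(r+1)^3 − (r+1)^2 + 2·(r+1) − 1 = -r^3 − 4r^2 − 3r − 1.
This completes the inductive step, so g(n) = -n^3 − n^2 + 2n − 1 for all n ≥ 0.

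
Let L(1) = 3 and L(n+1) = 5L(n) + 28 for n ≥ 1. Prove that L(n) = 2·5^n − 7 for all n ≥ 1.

Base case: L(1) = 3, and 2·5^1 − 7 = 10 − 7 = 3.
Assume L(k) = 2·5^k − 7 for some k ≥ 1.
Then L(k+1) = 5L(k) + 28 = 5·(2·5^k − 7) + 28 = 10·5^k − 35 + 28 = 2·5^{k+1} − 7.
This completes the inductive step, so L(n) = 2·5^n − 7 for all n ≥ 1.

L(n) = 2·5^n − 7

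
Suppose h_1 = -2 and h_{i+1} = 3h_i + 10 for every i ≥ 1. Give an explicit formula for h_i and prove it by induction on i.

Claim: h_i = 3^i − 5.

Base case: h_1 = -2, and 3^1 − 5 = 3 − 5 = -2.
Assume h_j = 3^j − 5 for some j ≥ 1.
Then h_{j+1} = 3h_j + 10 = 3·(3^j − 5) + 10 = 3^{j+1} − 15 + 10 = 3^{j+1} − 5.
Hence h_i = 3^i − 5 for every i ≥ 1, by induction.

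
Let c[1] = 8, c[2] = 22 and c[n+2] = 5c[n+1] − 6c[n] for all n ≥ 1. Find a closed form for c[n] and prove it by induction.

Claim: c[n] = 2^n + 2·3^n.

Base cases: c[1] = 8 and 2^1 + 2·3^1 = 8; c[2] = 22 and 2^2 + 2·3^2 = 22.
Assume c[i] = 2^i + 2·3^i for all 1 ≤ i ≤ j, where j ≥ 2.
Then c[j+1] = 5c[j] − 6c[j−1] = 5·(2^j + 2·3^j) − 6·(2^{j−1} + 2·3^{j−1}) = (5·2 − 6)2^{j−1} + 2·(5·3 − 6)3^{j−1} = 4·2^{j−1} + 18·3^{j−1} = 2^{j+1} + 2·3^{j+1}.
This completes the inductive step, so c[n] = 2^n + 2·3^n for all n ≥ 1.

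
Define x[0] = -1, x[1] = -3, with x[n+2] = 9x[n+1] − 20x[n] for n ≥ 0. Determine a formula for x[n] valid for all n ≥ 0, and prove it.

Claim: x[n] = 5^n − 2·4^n.

Base cases: x[0] = -1 and 5^0 − 2·4^0 = -1; x[1] = -3 and 5^1 − 2·4^1 = -3.
Assume x[i] = 5^i − 2·4^i for all 0 ≤ i ≤ j, where j ≥ 1.
Then x[j+1] = 9x[j] − 20x[j−1] = 9·(5^j − 2·4^j) − 20·(5^{j−1} − 2·4^{j−1}) = (9·5 − 20)5^{j−1} − 2·(9·4 − 20)4^{j−1} = 25·5^{j−1} − 32·4^{j−1} = 5^{j+1} − 2·4^{j+1}.
So the formula holds for j+1, and by strong induction x[n] = 5^n − 2·4^n for all n ≥ 0.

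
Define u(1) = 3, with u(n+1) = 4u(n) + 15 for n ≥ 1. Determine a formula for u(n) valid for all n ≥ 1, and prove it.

Claim: u(n) = 2·4^n − 5.

Base case: u(1) = 3, and 2·4^1 − 5 = 8 − 5 = 3.
Assume u(m) = 2·4^m − 5 for some m ≥ 1.
Then u(m+1) = 4u(m) + 15 = 4·(2·4^m − 5) + 15 = 8·4^m − 20 + 15 = 2·4^{m+1} − 5.
So the formula holds for m+1, and by induction u(n) = 2·4^n − 5 for all n ≥ 1.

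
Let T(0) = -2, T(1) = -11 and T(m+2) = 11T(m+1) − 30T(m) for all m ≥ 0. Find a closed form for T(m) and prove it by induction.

Claim: T(m) = -6^m − 5^m.

Base cases: T(0) = -2 and -6^0 − 5^0 = -2; T(1) = -11 and -6^1 − 5^1 = -11.
Assume T(j) = -6^j − 5^j for all 0 ≤ j ≤ r, where r ≥ 1.
Then T(r+1) = 11T(r) − 30T(r−1) = 11·(-6^r − 5^r) − 30·(-6^{r−1} − 5^{r−1}) = -(11·6 − 30)6^{r−1} − (11·5 − 30)5^{r−1} = -36·6^{r−1} − 25·5^{r−1} = -6^{r+1} − 5^{r+1}.
This completes the inductive step, so T(m) = -6^m − 5^m for all m ≥ 0.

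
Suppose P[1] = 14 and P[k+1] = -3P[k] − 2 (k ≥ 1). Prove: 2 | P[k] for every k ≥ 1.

Base case: P[1] = 14 = 2·7, so 2 | P[1].
Assume 2 | P[m], so P[m] = 2t for some integer t.
Then P[m+1] = -3P[m] − 2 = -3·(2t) − 2 = 2(-3t − 1), so 2 | P[m+1].
So the property holds for m+1, and by induction 2 | P[k] for all k ≥ 1.

2 | P[k]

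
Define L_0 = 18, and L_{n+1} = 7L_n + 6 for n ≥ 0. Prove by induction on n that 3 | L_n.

Base case: L_0 = 18 = 3·6, so 3 | L_0.
Assume 3 | L_r, so L_r = 3t for some integer t.
Then L_{r+1} = 7L_r + 6 = 7·(3t) + 6 = 3(7t + 2), so 3 | L_{r+1}.
This completes the inductive step, so 3 | L_n for all n ≥ 0.

3 | L_n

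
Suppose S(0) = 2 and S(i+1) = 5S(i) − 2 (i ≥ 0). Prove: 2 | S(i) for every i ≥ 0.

Base case: S(0) = 2 = 2·1, so 2 | S(0).
Assume 2 | S(m), so S(m) = 2t for some integer t.
Then S(m+1) = 5S(m) − 2 = 5·(2t) − 2 = 2(5t − 1), so 2 | S(m+1).
So the property holds for m+1, and by induction 2 | S(i) for all i ≥ 0.

2 | S(i)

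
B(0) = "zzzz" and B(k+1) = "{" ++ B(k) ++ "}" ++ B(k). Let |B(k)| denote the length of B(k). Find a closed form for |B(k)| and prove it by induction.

Claim: |B(k)| = 6·2^k − 2.

Base case: |B(0)| = 4, and 6·2^0 − 2 = 4.
Assume |B(r)| = 6·2^r − 2.
Then |B(r+1)| = 1 + |B(r)| + 1 + |B(r)| = 2|B(r)| + 2 = 2(6·2^r − 2) + 2 = 6·2^{r+1} − 4 + 2 = 6·2^{r+1} − 2.
Hence |B(k)| = 6·2^k − 2 for every k ≥ 0, by induction.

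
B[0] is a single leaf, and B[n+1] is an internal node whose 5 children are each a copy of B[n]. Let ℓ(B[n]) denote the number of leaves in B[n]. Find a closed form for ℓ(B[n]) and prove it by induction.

Claim: ℓ(B[n]) = 5^n.

Base case: ℓ(B[0]) = 1, and 5^0 = 1.
Assume ℓ(B[j]) = 5^j.
Then ℓ(B[j+1]) = 5·ℓ(B[j]) = 5·5^j = 5^{j+1}.
By induction, ℓ(B[n]) = 5^n for all n ≥ 0.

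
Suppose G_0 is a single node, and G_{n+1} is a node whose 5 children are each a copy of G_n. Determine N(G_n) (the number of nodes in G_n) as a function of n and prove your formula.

Claim: N(G_n) = (5^{n+1} − 1)/4.

Base case: N(G_0) = 1, and (5^{0+1} − 1)/4 = 1.
Assume N(G_r) = (5^{r+1} − 1)/4.
Then N(G_{r+1}) = 1 + 5N(G_r) = 1 + 5·(5^{r+1} − 1)/4 = 1 + (5^{r+2} − 5)/4 = (4 + 5^{r+2} − 5)/4 = (5^{r+2} − 1)/4.
So the formula holds for r+1, and by induction N(G_n) = (5^{n+1} − 1)/4 for all n ≥ 0.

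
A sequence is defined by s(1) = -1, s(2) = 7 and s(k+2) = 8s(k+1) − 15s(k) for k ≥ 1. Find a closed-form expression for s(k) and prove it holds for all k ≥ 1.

Claim: s(k) = 5^k − 2·3^k.

Base cases: s(1) = -1 and 5^1 − 2·3^1 = -1; s(2) = 7 and 5^2 − 2·3^2 = 7.
Assume s(i) = 5^i − 2·3^i for all 1 ≤ i ≤ j, where j ≥ 2.
Then s(j+1) = 8s(j) − 15s(j−1) = 8·(5^j − 2·3^j) − 15·(5^{j−1} − 2·3^{j−1}) = (8·5 − 15)5^{j−1} − 2·(8·3 − 15)3^{j−1} = 25·5^{j−1} − 18·3^{j−1} = 5^{j+1} − 2·3^{j+1}.
This completes the inductive step, so s(k) = 5^k − 2·3^k for all k ≥ 1.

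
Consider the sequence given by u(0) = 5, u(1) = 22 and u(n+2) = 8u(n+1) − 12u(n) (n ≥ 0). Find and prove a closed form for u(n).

Claim: u(n) = 3·6^n + 2·2^n.

Base cases: u(0) = 5 and 3·6^0 + 2·2^0 = 5; u(1) = 22 and 3·6^1 + 2·2^1 = 22.
Assume u(j) = 3·6^j + 2·2^j for all 0 ≤ j ≤ m, where m ≥ 1.
Then u(m+1) = 8u(m) − 12u(m−1) = 8·(3·6^m + 2·2^m) − 12·(3·6^{m−1} + 2·2^{m−1}) = 3·(8·6 − 12)6^{m−1} + 2·(8·2 − 12)2^{m−1} = 108·6^{m−1} + 8·2^{m−1} = 3·6^{m+1} + 2·2^{m+1}.
So the formula holds for m+1, and by strong induction u(n) = 3·6^n + 2·2^n for all n ≥ 0.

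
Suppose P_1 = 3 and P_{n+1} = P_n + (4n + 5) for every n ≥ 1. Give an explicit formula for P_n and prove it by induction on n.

Claim: P_n = 2n^2 + 3n − 2.

Base case: P_1 = 3, and 2·1^2 + 3·1 − 2 = 3.
Assume P_k = 2k^2 + 3k − 2.
Then P_{k+1} = P_k + (4k + 5) = (2k^2 + 3k − 2) + (4k + 5) = 2k^2 + 7k + 3,
and 2·(k+1)^2 + 3·(k+1) − 2 = 2k^2 + 7k + 3.
Hence P_n = 2n^2 + 3n − 2 for every n ≥ 1, by induction.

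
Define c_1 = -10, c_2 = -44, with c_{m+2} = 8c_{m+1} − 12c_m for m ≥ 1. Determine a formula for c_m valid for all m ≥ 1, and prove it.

Claim: c_m = -6^m − 2·2^m.

Base cases: c_1 = -10 and -6^1 − 2·2^1 = -10; c_2 = -44 and -6^2 − 2·2^2 = -44.
Assume c_j = -6^j − 2·2^j for all 1 ≤ j ≤ r, where r ≥ 2.
Then c_{r+1} = 8c_r − 12c_{r−1} = 8·(-6^r − 2·2^r) − 12·(-6^{r−1} − 2·2^{r−1}) = -(8·6 − 12)6^{r−1} − 2·(8·2 − 12)2^{r−1} = -36·6^{r−1} − 8·2^{r−1} = -6^{r+1} − 2·2^{r+1}.
By strong induction, c_m = -6^m − 2·2^m for all m ≥ 1.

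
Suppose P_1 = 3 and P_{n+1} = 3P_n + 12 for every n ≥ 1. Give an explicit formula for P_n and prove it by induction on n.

Claim: P_n = 3^{n+1} − 6.

Base case: P_1 = 3, and 3^{1+1} − 6 = 9 − 6 = 3.
Assume P_m = 3^{m+1} − 6 for some m ≥ 1.
Then P_{m+1} = 3P_m + 12 = 3·(3^{m+1} − 6) + 12 = 3^{m+2} − 18 + 12 = 3^{m+2} − 6.
Hence P_n = 3^{n+1} − 6 for every n ≥ 1, by induction.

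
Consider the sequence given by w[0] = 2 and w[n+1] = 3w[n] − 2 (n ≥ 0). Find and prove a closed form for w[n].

Claim: w[n] = 3^n + 1.

Base case: w[0] = 2, and 3^0 + 1 = 1 + 1 = 2.
Assume w[r] = 3^r + 1 for some r ≥ 0.
Then w[r+1] = 3w[r] − 2 = 3·(3^r + 1) − 2 = 3^{r+1} + 3 − 2 = 3^{r+1} + 1.
So the formula holds for r+1, and by induction w[n] = 3^n + 1 for all n ≥ 0.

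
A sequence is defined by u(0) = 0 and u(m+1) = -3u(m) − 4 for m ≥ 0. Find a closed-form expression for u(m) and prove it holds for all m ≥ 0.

Claim: u(m) = (-3)^m − 1.

Base case: u(0) = 0, and (-3)^0 − 1 = 1 − 1 = 0.
Assume u(k) = (-3)^k − 1 for some k ≥ 0.
Then u(k+1) = -3u(k) − 4 = -3·((-3)^k − 1) − 4 = -3·(-3)^k + 3 − 4 = (-3)^{k+1} − 1.
Hence u(m) = (-3)^m − 1 for every m ≥ 0, by induction.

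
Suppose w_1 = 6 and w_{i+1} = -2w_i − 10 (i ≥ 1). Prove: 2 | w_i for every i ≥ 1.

Base case: w_1 = 6 = 2·3, so 2 | w_1.
Assume 2 | w_m, so w_m = 2t for some integer t.
Then w_{m+1} = -2w_m − 10 = -2·(2t) − 10 = 2(-2t − 5), so 2 | w_{m+1}.
So the property holds for m+1, and by induction 2 | w_i for all i ≥ 1.

2 | w_i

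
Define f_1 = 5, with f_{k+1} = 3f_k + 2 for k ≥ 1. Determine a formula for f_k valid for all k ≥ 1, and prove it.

Claim: f_k = 2·3^k − 1.

Base case: f_1 = 5, and 2·3^1 − 1 = 6 − 1 = 5.
Assume f_r = 2·3^r − 1 for some r ≥ 1.
Then f_{r+1} = 3f_r + 2 = 3·(2·3^r − 1) + 2 = 6·3^r − 3 + 2 = 2·3^{r+1} − 1.
This completes the inductive step, so f_k = 2·3^k − 1 for all k ≥ 1.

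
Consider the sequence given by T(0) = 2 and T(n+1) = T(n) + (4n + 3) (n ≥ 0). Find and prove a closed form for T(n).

Claim: T(n) = 2n^2 + n + 2.

Base case: T(0) = 2, and 2·0^2 + 0 + 2 = 2.
Assume T(r) = 2r^2 + r + 2.
Then T(r+1) = T(r) + (4r + 3) = (2r^2 + r + 2) + (4r + 3) = 2r^2 + 5r + 5,
and 2·(r+1)^2 + (r+1) + 2 = 2r^2 + 5r + 5.
This completes the inductive step, so T(n) = 2n^2 + n + 2 for all n ≥ 0.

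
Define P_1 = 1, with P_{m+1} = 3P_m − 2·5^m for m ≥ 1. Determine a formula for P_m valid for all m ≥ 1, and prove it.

Claim: P_m = 2·3^m − 5^m.

Base case: P_1 = 1, and 2·3^1 − 5^1 = 6 − 5 = 1.
Assume P_k = 2·3^k − 5^k for some k ≥ 1.
Then P_{k+1} = 3P_k − 2·5^k = 3·(2·3^k − 5^k) − 2·5^k = 2·3^{k+1} − 3·5^k − 2·5^k = 2·3^{k+1} − 5·5^k = 2·3^{k+1} − 5^{k+1}.
By induction, P_m = 2·3^m − 5^m for all m ≥ 1.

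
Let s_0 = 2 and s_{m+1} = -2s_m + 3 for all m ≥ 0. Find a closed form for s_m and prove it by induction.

Claim: s_m = (-2)^m + 1.

Base case: s_0 = 2, and (-2)^0 + 1 = 1 + 1 = 2.
Assume s_k = (-2)^k + 1 for some k ≥ 0.
Then s_{k+1} = -2s_k + 3 = -2·((-2)^k + 1) + 3 = -2·(-2)^k − 2 + 3 = (-2)^{k+1} + 1.
So the formula holds for k+1, and by induction s_m = (-2)^m + 1 for all m ≥ 0.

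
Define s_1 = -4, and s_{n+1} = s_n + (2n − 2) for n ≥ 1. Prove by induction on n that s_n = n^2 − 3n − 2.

Base case: s_1 = -4, and 1^2 − 3·1 − 2 = -4.
Assume s_r = r^2 − 3r − 2.
Then s_{r+1} = s_r + (2r − 2) = (r^2 − 3r − 2) + (2r − 2) = r^2 − r − 4,
and (r+1)^2 − 3·(r+1) − 2 = r^2 − r − 4.
By induction, s_n = n^2 − 3n − 2 for all n ≥ 1.

s_n = n^2 − 3n − 2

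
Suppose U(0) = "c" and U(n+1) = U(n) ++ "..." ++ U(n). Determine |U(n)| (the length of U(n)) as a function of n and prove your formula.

Claim: |U(n)| = 2^{n+2} − 3.

Base case: |U(0)| = 1, and 2^{0+2} − 3 = 1.
Assume |U(m)| = 2^{m+2} − 3.
Then |U(m+1)| = |U(m)| + 3 + |U(m)| = 2|U(m)| + 3 = 2(2^{m+2} − 3) + 3 = 2^{m+3} − 6 + 3 = 2^{m+3} − 3.
This completes the inductive step, so |U(n)| = 2^{n+2} − 3 for all n ≥ 0.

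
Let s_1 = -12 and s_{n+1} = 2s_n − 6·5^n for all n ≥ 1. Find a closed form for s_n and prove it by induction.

Claim: s_n = -2^n − 2·5^n.

Base case: s_1 = -12, and -2^1 − 2·5^1 = -2 − 10 = -12.
Assume s_k = -2^k − 2·5^k for some k ≥ 1.
Then s_{k+1} = 2s_k − 6·5^k = 2·(-2^k − 2·5^k) − 6·5^k = -2^{k+1} − 4·5^k − 6·5^k = -2^{k+1} − 10·5^k = -2^{k+1} − 2·5^{k+1}.
Hence s_n = -2^n − 2·5^n for every n ≥ 1, by induction.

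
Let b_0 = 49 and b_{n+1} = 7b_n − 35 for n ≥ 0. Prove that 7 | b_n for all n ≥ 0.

Base case: b_0 = 49 = 7·7, so 7 | b_0.
Assume 7 | b_r, so b_r = 7t for some integer t.
Then b_{r+1} = 7b_r − 35 = 7·(7t) − 35 = 7(7t − 5), so 7 | b_{r+1}.
Hence 7 | b_n for every n ≥ 0, by induction.

7 | b_n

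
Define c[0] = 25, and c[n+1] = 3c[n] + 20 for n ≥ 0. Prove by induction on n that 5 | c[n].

Base case: c[0] = 25 = 5·5, so 5 | c[0].
Assume 5 | c[k], so c[k] = 5t for some integer t.
Then c[k+1] = 3c[k] + 20 = 3·(5t) + 20 = 5(3t + 4), so 5 | c[k+1].
By induction, 5 | c[n] for all n ≥ 0.

5 | c[n]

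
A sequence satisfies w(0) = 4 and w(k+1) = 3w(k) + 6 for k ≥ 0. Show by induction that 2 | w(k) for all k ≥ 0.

Base case: w(0) = 4 = 2·2, so 2 | w(0).
Assume 2 | w(j), so w(j) = 2t for some integer t.
Then w(j+1) = 3w(j) + 6 = 3·(2t) + 6 = 2(3t + 3), so 2 | w(j+1).
This completes the inductive step, so 2 | w(k) for all k ≥ 0.

2 | w(k)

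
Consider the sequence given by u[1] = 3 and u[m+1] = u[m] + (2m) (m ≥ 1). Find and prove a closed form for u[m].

Claim: u[m] = m^2 − m + 3.

Base case: u[1] = 3, and 1^2 − 1 + 3 = 3.
Assume u[j] = j^2 − j + 3.
Then u[j+1] = u[j] + (2j) = (j^2 − j + 3) + (2j) = j^2 + j + 3,
and (j+1)^2 − (j+1) + 3 = j^2 + j + 3.
Hence u[m] = m^2 − m + 3 for every m ≥ 1, by induction.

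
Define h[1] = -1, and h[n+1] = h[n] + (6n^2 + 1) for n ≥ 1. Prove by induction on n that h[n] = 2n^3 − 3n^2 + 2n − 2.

Base case: h[1] = -1, and 2·1^3 − 3·1^2 + 2·1 − 2 = -1.
Assume h[m] = 2m^3 − 3m^2 + 2m − 2.
Then h[m+1] = h[m] + (6m^2 + 1) = (2m^3 − 3m^2 + 2m − 2) + (6m^2 + 1) = 2m^3 + 3m^2 + 2m − 1,
and 2·(m+1)^3 − 3·(m+1)^2 + 2·(m+1) − 2 = 2m^3 + 3m^2 + 2m − 1.
Hence h[n] = 2n^3 − 3n^2 + 2n − 2 for every n ≥ 1, by induction.

h[n] = 2n^3 − 3n^2 + 2n − 2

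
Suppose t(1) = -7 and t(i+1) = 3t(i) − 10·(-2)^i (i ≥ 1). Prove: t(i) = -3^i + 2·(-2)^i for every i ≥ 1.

Base case: t(1) = -7, and -3^1 + 2·(-2)^1 = -3 − 4 = -7.
Assume t(r) = -3^r + 2·(-2)^r for some r ≥ 1.
Then t(r+1) = 3t(r) − 10·(-2)^r = 3·(-3^r + 2·(-2)^r) − 10·(-2)^r = -3^{r+1} + 6·(-2)^r − 10·(-2)^r = -3^{r+1} − 4·(-2)^r = -3^{r+1} + 2·(-2)^{r+1}.
So the formula holds for r+1, and by induction t(i) = -3^i + 2·(-2)^i for all i ≥ 1.

t(i) = -3^i + 2·(-2)^i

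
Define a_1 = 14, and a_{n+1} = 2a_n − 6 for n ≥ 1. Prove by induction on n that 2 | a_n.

Base case: a_1 = 14 = 2·7, so 2 | a_1.
Assume 2 | a_r, so a_r = 2t for some integer t.
Then a_{r+1} = 2a_r − 6 = 2·(2t) − 6 = 2(2t − 3), so 2 | a_{r+1}.
Hence 2 | a_n for every n ≥ 1, by induction.

2 | a_n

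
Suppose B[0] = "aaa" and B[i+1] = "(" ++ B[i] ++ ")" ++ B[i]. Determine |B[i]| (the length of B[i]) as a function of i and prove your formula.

Claim: |B[i]| = 5·2^i − 2.

Base case: |B[0]| = 3, and 5·2^0 − 2 = 3.
Assume |B[k]| = 5·2^k − 2.
Then |B[k+1]| = 1 + |B[k]| + 1 + |B[k]| = 2|B[k]| + 2 = 2(5·2^k − 2) + 2 = 5·2^{k+1} − 4 + 2 = 5·2^{k+1} − 2.
Hence |B[i]| = 5·2^i − 2 for every i ≥ 0, by induction.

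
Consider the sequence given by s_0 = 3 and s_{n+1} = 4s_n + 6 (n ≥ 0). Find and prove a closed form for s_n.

Claim: s_n = 5·4^n − 2.

Base case: s_0 = 3, and 5·4^0 − 2 = 5 − 2 = 3.
Assume s_m = 5·4^m − 2 for some m ≥ 0.
Then s_{m+1} = 4s_m + 6 = 4·(5·4^m − 2) + 6 = 20·4^m − 8 + 6 = 5·4^{m+1} − 2.
Hence s_n = 5·4^n − 2 for every n ≥ 0, by induction.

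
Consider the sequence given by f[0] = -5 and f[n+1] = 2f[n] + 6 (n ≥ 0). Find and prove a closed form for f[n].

Claim: f[n] = 2^n − 6.

Base case: f[0] = -5, and 2^0 − 6 = 1 − 6 = -5.
Assume f[m] = 2^m − 6 for some m ≥ 0.
Then f[m+1] = 2f[m] + 6 = 2·(2^m − 6) + 6 = 2^{m+1} − 12 + 6 = 2^{m+1} − 6.
By induction, f[n] = 2^n − 6 for all n ≥ 0.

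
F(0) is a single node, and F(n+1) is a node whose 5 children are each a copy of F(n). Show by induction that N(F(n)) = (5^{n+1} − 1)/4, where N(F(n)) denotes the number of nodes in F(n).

Base case: N(F(0)) = 1, and (5^{0+1} − 1)/4 = 1.
Assume N(F(m)) = (5^{m+1} − 1)/4.
Then N(F(m+1)) = 1 + 5N(F(m)) = 1 + 5·(5^{m+1} − 1)/4 = 1 + (5^{m+2} − 5)/4 = (4 + 5^{m+2} − 5)/4 = (5^{m+2} − 1)/4.
Hence N(F(n)) = (5^{n+1} − 1)/4 for every n ≥ 0, by induction.

N(F(n)) = (5^{n+1} − 1)/4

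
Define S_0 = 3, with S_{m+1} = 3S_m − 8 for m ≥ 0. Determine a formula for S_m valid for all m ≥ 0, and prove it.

Claim: S_m = -3^m + 4.

Base case: S_0 = 3, and -3^0 + 4 = -1 + 4 = 3.
Assume S_j = -3^j + 4 for some j ≥ 0.
Then S_{j+1} = 3S_j − 8 = 3·(-3^j + 4) − 8 = -3^{j+1} + 12 − 8 = -3^{j+1} + 4.
This completes the inductive step, so S_m = -3^m + 4 for all m ≥ 0.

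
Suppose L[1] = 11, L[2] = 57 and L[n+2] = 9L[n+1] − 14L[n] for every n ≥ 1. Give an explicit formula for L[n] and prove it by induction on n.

Claim: L[n] = 7^n + 2·2^n.

Base cases: L[1] = 11 and 7^1 + 2·2^1 = 11; L[2] = 57 and 7^2 + 2·2^2 = 57.
Assume L[i] = 7^i + 2·2^i for all 1 ≤ i ≤ j, where j ≥ 2.
Then L[j+1] = 9L[j] − 14L[j−1] = 9·(7^j + 2·2^j) − 14·(7^{j−1} + 2·2^{j−1}) = (9·7 − 14)7^{j−1} + 2·(9·2 − 14)2^{j−1} = 49·7^{j−1} + 8·2^{j−1} = 7^{j+1} + 2·2^{j+1}.
This completes the inductive step, so L[n] = 7^n + 2·2^n for all n ≥ 1.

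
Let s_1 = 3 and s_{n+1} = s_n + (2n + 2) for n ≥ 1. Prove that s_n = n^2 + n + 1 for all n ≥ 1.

Base case: s_1 = 3, and 1^2 + 1 + 1 = 3.
Assume s_m = m^2 + m + 1.
Then s_{m+1} = s_m + (2m + 2) = (m^2 + m + 1) + (2m + 2) = m^2 + 3m + 3,
and (m+1)^2 + (m+1) + 1 = m^2 + 3m + 3.
Hence s_n = n^2 + n + 1 for every n ≥ 1, by induction.

s_n = n^2 + n + 1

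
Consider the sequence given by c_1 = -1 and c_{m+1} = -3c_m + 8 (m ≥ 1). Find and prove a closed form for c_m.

Claim: c_m = (-3)^m + 2.

Base case: c_1 = -1, and (-3)^1 + 2 = -3 + 2 = -1.
Assume c_k = (-3)^k + 2 for some k ≥ 1.
Then c_{k+1} = -3c_k + 8 = -3·((-3)^k + 2) + 8 = -3·(-3)^k − 6 + 8 = (-3)^{k+1} + 2.
So the formula holds for k+1, and by induction c_m = (-3)^m + 2 for all m ≥ 1.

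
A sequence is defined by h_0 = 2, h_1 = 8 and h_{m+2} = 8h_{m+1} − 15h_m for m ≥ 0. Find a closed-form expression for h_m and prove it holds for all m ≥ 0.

Claim: h_m = 5^m + 3^m.

Base cases: h_0 = 2 and 5^0 + 3^0 = 2; h_1 = 8 and 5^1 + 3^1 = 8.
Assume h_j = 5^j + 3^j for all 0 ≤ j ≤ k, where k ≥ 1.
Then h_{k+1} = 8h_k − 15h_{k−1} = 8·(5^k + 3^k) − 15·(5^{k−1} + 3^{k−1}) = (8·5 − 15)5^{k−1} + (8·3 − 15)3^{k−1} = 25·5^{k−1} + 9·3^{k−1} = 5^{k+1} + 3^{k+1}.
This completes the inductive step, so h_m = 5^m + 3^m for all m ≥ 0.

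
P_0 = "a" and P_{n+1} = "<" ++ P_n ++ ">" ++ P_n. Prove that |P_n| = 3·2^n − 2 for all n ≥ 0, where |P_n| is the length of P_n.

Base case: |P_0| = 1, and 3·2^0 − 2 = 1.
Assume |P_j| = 3·2^j − 2.
Then |P_{j+1}| = 1 + |P_j| + 1 + |P_j| = 2|P_j| + 2 = 2(3·2^j − 2) + 2 = 3·2^{j+1} − 4 + 2 = 3·2^{j+1} − 2.
Hence |P_n| = 3·2^n − 2 for every n ≥ 0, by induction.

|P_n| = 3·2^n − 2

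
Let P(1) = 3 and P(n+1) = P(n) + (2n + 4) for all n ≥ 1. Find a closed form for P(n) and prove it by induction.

Claim: P(n) = n^2 + 3n − 1.

Base case: P(1) = 3, and 1^2 + 3·1 − 1 = 3.
Assume P(r) = r^2 + 3r − 1.
Then P(r+1) = P(r) + (2r + 4) = (r^2 + 3r − 1) + (2r + 4) = r^2 + 5r + 3,
and (r+1)^2 + 3·(r+1) − 1 = r^2 + 5r + 3.
By induction, P(n) = n^2 + 3n − 1 for all n ≥ 1.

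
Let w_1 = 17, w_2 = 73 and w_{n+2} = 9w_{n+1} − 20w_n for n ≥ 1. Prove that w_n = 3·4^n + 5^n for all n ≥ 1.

Base cases: w_1 = 17 and 3·4^1 + 5^1 = 17; w_2 = 73 and 3·4^2 + 5^2 = 73.
Assume w_j = 3·4^j + 5^j for all 1 ≤ j ≤ r, where r ≥ 2.
Then w_{r+1} = 9w_r − 20w_{r−1} = 9·(3·4^r + 5^r) − 20·(3·4^{r−1} + 5^{r−1}) = 3·(9·4 − 20)4^{r−1} + (9·5 − 20)5^{r−1} = 48·4^{r−1} + 25·5^{r−1} = 3·4^{r+1} + 5^{r+1}.
Hence w_n = 3·4^n + 5^n for every n ≥ 1, by strong induction.

w_n = 3·4^n + 5^n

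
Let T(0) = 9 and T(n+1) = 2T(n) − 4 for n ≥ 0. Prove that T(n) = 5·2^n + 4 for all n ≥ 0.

Base case: T(0) = 9, and 5·2^0 + 4 = 5 + 4 = 9.
Assume T(k) = 5·2^k + 4 for some k ≥ 0.
Then T(k+1) = 2T(k) − 4 = 2·(5·2^k + 4) − 4 = 10·2^k + 8 − 4 = 5·2^{k+1} + 4.
Hence T(n) = 5·2^n + 4 for every n ≥ 0, by induction.

T(n) = 5·2^n + 4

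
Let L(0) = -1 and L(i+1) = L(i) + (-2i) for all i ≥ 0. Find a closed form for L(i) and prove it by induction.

Claim: L(i) = -i^2 + i − 1.

Base case: L(0) = -1, and -0^2 + 0 − 1 = -1.
Assume L(r) = -r^2 + r − 1.
Then L(r+1) = L(r) + (-2r) = (-r^2 + r − 1) + (-2r) = -r^2 − r − 1,
and -(r+1)^2 + (r+1) − 1 = -r^2 − r − 1.
Hence L(i) = -i^2 + i − 1 for every i ≥ 0, by induction.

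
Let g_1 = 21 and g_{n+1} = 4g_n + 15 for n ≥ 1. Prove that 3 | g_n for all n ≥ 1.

Base case: g_1 = 21 = 3·7, so 3 | g_1.
Assume 3 | g_r, so g_r = 3t for some integer t.
Then g_{r+1} = 4g_r + 15 = 4·(3t) + 15 = 3(4t + 5), so 3 | g_{r+1}.
So the property holds for r+1, and by induction 3 | g_n for all n ≥ 1.

3 | g_n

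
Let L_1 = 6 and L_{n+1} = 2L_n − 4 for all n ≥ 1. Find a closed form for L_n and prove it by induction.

Claim: L_n = 2^n + 4.

Base case: L_1 = 6, and 2^1 + 4 = 2 + 4 = 6.
Assume L_j = 2^j + 4 for some j ≥ 1.
Then L_{j+1} = 2L_j − 4 = 2·(2^j + 4) − 4 = 2^{j+1} + 8 − 4 = 2^{j+1} + 4.
Hence L_n = 2^n + 4 for every n ≥ 1, by induction.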